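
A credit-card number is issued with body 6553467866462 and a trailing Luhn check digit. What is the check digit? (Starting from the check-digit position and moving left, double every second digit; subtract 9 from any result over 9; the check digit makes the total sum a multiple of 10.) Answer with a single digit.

Partial digits right→left: 2 6 4 6 6 8 7 6 4 3 5 5 6
Double every second digit counting from the check-digit position (so the 1st, 3rd, 5th, ... of the partial from the right).
  doubled (with −9 where >9): 4 8 3 5 8 1 3 → sum 32
  kept as-is: 6 6 8 6 3 5 → sum 34
Total = 32 + 34 = 66.
Check digit = (10 − (66 mod 10)) mod 10 = 4.

4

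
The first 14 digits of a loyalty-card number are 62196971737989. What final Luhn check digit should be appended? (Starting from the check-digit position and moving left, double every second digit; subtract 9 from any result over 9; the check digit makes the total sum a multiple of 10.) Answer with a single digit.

Partial digits right→left: 9 8 9 7 3 7 1 7 9 6 9 1 2 6
Double every second digit counting from the check-digit position (so the 1st, 3rd, 5th, ... of the partial from the right).
  doubled (with −9 where >9): 9 9 6 2 9 9 4 → sum 48
  kept as-is: 8 7 7 7 6 1 6 → sum 42
Total = 48 + 42 = 90.
Check digit = (10 − (90 mod 10)) mod 10 = 0.

0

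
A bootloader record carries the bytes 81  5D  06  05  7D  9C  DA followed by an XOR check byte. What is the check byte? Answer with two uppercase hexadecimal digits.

E4

XOR the bytes together:
  start with 0x81
  0x81 ⊕ 0x5D = 0xDC
  0xDC ⊕ 0x06 = 0xDA
  0xDA ⊕ 0x05 = 0xDF
  0xDF ⊕ 0x7D = 0xA2
  0xA2 ⊕ 0x9C = 0x3E
  0x3E ⊕ 0xDA = 0xE4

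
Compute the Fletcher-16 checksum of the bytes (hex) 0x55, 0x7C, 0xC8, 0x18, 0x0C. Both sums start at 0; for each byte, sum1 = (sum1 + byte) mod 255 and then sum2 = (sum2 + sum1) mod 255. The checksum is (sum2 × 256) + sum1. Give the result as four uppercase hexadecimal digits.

33BE

Running sums (mod 255):
  after byte 0 (0x55): sum1=85, sum2=85
  after byte 1 (0x7C): sum1=209, sum2=39
  after byte 2 (0xC8): sum1=154, sum2=193
  after byte 3 (0x18): sum1=178, sum2=116
  after byte 4 (0x0C): sum1=190, sum2=51
Checksum = sum2·256 + sum1 = 51·256 + 190 = 13246 = 0x33BE.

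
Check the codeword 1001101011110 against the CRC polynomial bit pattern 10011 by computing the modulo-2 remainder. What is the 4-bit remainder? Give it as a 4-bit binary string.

0001

Modulo-2 division of 1001101011110 by 10011:
  pos 0: 10011 XOR 10011 = 00000
  pos 6: 10111 XOR 10011 = 00100
  pos 8: 10010 XOR 10011 = 00001
Remainder = 0001 (nonzero — an error is detected).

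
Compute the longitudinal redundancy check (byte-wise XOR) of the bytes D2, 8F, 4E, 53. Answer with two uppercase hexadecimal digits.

XOR the bytes together:
  start with 0xD2
  0xD2 ⊕ 0x8F = 0x5D
  0x5D ⊕ 0x4E = 0x13
  0x13 ⊕ 0x53 = 0x40

40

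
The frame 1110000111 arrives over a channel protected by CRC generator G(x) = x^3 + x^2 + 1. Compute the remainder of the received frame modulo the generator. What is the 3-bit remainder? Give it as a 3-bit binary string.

000

Modulo-2 division of 1110000111 by 1101:
  pos 0: 1110 XOR 1101 = 0011
  pos 2: 1100 XOR 1101 = 0001
  pos 5: 1011 XOR 1101 = 0110
  pos 6: 1101 XOR 1101 = 0000
Remainder = 000 (zero — the frame passes the CRC check).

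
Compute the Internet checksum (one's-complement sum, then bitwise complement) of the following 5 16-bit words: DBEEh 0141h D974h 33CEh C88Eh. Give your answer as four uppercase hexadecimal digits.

4CFE

One's-complement addition (fold any carry out of bit 15 back into bit 0):
  0xDBEE + 0x0141 = 0x0DD2F
  0xDD2F + 0xD974 = 0x1B6A3 → wrap carry → 0xB6A4
  0xB6A4 + 0x33CE = 0x0EA72
  0xEA72 + 0xC88E = 0x1B300 → wrap carry → 0xB301
One's-complement sum = 0xB301.
Checksum = ~0xB301 & 0xFFFF = 0x4CFE.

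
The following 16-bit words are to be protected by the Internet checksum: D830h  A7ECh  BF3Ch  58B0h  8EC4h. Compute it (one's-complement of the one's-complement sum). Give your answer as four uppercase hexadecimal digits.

D930

One's-complement addition (fold any carry out of bit 15 back into bit 0):
  0xD830 + 0xA7EC = 0x1801C → wrap carry → 0x801D
  0x801D + 0xBF3C = 0x13F59 → wrap carry → 0x3F5A
  0x3F5A + 0x58B0 = 0x0980A
  0x980A + 0x8EC4 = 0x126CE → wrap carry → 0x26CF
One's-complement sum = 0x26CF.
Checksum = ~0x26CF & 0xFFFF = 0xD930.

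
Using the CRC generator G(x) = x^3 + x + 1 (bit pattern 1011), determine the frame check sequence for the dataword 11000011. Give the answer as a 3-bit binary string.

Append 3 zeros: 11000011000. Divide by 1011 (XOR where the leading bit is 1):
  pos 0: 1100 XOR 1011 = 0111
  pos 1: 1110 XOR 1011 = 0101
  pos 2: 1010 XOR 1011 = 0001
  pos 5: 1110 XOR 1011 = 0101
  pos 6: 1010 XOR 1011 = 0001
Remainder (last 3 bits) = 010. This is the CRC / FCS.

010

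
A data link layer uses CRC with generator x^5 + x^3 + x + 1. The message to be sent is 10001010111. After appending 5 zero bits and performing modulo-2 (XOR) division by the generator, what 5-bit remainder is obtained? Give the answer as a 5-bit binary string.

01010

Append 5 zeros: 1000101011100000. Divide by 101011 (XOR where the leading bit is 1):
  pos 0: 100010 XOR 101011 = 001001
  pos 2: 100110 XOR 101011 = 001101
  pos 4: 110111 XOR 101011 = 011100
  pos 5: 111001 XOR 101011 = 010010
  pos 6: 100100 XOR 101011 = 001111
  pos 8: 111100 XOR 101011 = 010111
  pos 9: 101110 XOR 101011 = 000101
Remainder (last 5 bits) = 01010. This is the CRC / FCS.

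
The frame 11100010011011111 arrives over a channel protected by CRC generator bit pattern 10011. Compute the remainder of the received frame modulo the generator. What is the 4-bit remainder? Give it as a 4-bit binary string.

0110

Modulo-2 division of 11100010011011111 by 10011:
  pos 0: 11100 XOR 10011 = 01111
  pos 1: 11110 XOR 10011 = 01101
  pos 2: 11011 XOR 10011 = 01000
  pos 3: 10000 XOR 10011 = 00011
  pos 6: 11011 XOR 10011 = 01000
  pos 7: 10000 XOR 10011 = 00011
  pos 10: 11111 XOR 10011 = 01100
  pos 11: 11001 XOR 10011 = 01010
  pos 12: 10101 XOR 10011 = 00110
Remainder = 0110 (nonzero — an error is detected).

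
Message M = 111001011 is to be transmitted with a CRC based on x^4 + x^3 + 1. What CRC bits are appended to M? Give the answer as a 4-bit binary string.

Append 4 zeros: 1110010110000. Divide by 11001 (XOR where the leading bit is 1):
  pos 0: 11100 XOR 11001 = 00101
  pos 2: 10110 XOR 11001 = 01111
  pos 3: 11111 XOR 11001 = 00110
  pos 5: 11010 XOR 11001 = 00011
  pos 8: 11000 XOR 11001 = 00001
Remainder (last 4 bits) = 0001. This is the CRC / FCS.

0001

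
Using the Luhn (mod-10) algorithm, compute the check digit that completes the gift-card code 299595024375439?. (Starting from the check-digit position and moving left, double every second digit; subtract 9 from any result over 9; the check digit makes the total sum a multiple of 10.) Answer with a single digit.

6

Partial digits right→left: 9 3 4 5 7 3 4 2 0 5 9 5 9 9 2
Double every second digit counting from the check-digit position (so the 1st, 3rd, 5th, ... of the partial from the right).
  doubled (with −9 where >9): 9 8 5 8 0 9 9 4 → sum 52
  kept as-is: 3 5 3 2 5 5 9 → sum 32
Total = 52 + 32 = 84.
Check digit = (10 − (84 mod 10)) mod 10 = 6.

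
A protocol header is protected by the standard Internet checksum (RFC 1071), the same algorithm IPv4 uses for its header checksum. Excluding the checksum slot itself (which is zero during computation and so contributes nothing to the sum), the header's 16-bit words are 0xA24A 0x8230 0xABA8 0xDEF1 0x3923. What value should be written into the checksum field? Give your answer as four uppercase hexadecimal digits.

17C7

One's-complement addition (fold any carry out of bit 15 back into bit 0):
  0xA24A + 0x8230 = 0x1247A → wrap carry → 0x247B
  0x247B + 0xABA8 = 0x0D023
  0xD023 + 0xDEF1 = 0x1AF14 → wrap carry → 0xAF15
  0xAF15 + 0x3923 = 0x0E838
One's-complement sum = 0xE838.
Checksum = ~0xE838 & 0xFFFF = 0x17C7.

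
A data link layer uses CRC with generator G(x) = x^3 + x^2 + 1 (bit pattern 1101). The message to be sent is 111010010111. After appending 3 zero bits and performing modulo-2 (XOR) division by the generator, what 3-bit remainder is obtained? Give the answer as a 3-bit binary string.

001

Append 3 zeros: 111010010111000. Divide by 1101 (XOR where the leading bit is 1):
  pos 0: 1110 XOR 1101 = 0011
  pos 2: 1110 XOR 1101 = 0011
  pos 4: 1101 XOR 1101 = 0000
  pos 9: 1110 XOR 1101 = 0011
  pos 11: 1100 XOR 1101 = 0001
Remainder (last 3 bits) = 001. This is the CRC / FCS.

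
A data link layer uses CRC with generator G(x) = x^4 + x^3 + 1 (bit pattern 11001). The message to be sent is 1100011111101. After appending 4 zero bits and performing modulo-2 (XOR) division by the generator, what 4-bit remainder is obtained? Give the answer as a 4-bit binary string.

1110

Append 4 zeros: 11000111111010000. Divide by 11001 (XOR where the leading bit is 1):
  pos 0: 11000 XOR 11001 = 00001
  pos 4: 11111 XOR 11001 = 00110
  pos 6: 11011 XOR 11001 = 00010
  pos 9: 10010 XOR 11001 = 01011
  pos 10: 10110 XOR 11001 = 01111
  pos 11: 11110 XOR 11001 = 00111
Remainder (last 4 bits) = 1110. This is the CRC / FCS.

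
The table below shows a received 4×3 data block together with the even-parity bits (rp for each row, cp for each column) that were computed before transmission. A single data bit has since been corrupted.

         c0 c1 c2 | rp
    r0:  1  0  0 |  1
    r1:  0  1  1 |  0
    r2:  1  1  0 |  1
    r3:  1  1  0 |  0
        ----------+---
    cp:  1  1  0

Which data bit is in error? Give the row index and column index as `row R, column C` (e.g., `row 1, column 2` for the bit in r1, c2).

row 2, column 2

Recompute each row's even parity and compare to rp:
  r0: data parity 1, sent rp 1 → ok
  r1: data parity 0, sent rp 0 → ok
  r2: data parity 0, sent rp 1 → mismatch
  r3: data parity 0, sent rp 0 → ok
Recompute each column's even parity and compare to cp:
  c0: data parity 1, sent cp 1 → ok
  c1: data parity 1, sent cp 1 → ok
  c2: data parity 1, sent cp 0 → mismatch
Exactly one row (r2) and one column (c2) fail → the flipped bit is at their intersection.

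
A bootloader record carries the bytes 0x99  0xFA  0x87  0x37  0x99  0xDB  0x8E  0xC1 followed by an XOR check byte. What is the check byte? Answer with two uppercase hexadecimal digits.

XOR the bytes together:
  start with 0x99
  0x99 ⊕ 0xFA = 0x63
  0x63 ⊕ 0x87 = 0xE4
  0xE4 ⊕ 0x37 = 0xD3
  0xD3 ⊕ 0x99 = 0x4A
  0x4A ⊕ 0xDB = 0x91
  0x91 ⊕ 0x8E = 0x1F
  0x1F ⊕ 0xC1 = 0xDE

DE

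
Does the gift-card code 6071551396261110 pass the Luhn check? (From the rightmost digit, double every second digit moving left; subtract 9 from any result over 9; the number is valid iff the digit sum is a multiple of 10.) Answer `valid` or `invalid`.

From the right, keep odd positions and double even positions (subtract 9 from any doubled value over 9):
  doubled (positions 2,4,...): 2 2 4 9 2 1 5 3 → sum 28
  kept (positions 1,3,...): 0 1 6 6 3 5 1 0 → sum 22
Total = 50.
50 mod 10 = 0, so the number is valid.

valid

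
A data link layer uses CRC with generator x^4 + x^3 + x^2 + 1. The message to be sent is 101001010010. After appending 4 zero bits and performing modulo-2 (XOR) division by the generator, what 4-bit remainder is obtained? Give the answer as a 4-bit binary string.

Append 4 zeros: 1010010100100000. Divide by 11101 (XOR where the leading bit is 1):
  pos 0: 10100 XOR 11101 = 01001
  pos 1: 10011 XOR 11101 = 01110
  pos 2: 11100 XOR 11101 = 00001
  pos 6: 11001 XOR 11101 = 00100
  pos 8: 10000 XOR 11101 = 01101
  pos 9: 11010 XOR 11101 = 00111
  pos 11: 11100 XOR 11101 = 00001
Remainder (last 4 bits) = 0001. This is the CRC / FCS.

0001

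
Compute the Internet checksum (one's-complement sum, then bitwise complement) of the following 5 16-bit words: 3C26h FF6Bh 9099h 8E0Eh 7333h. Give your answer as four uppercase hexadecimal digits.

One's-complement addition (fold any carry out of bit 15 back into bit 0):
  0x3C26 + 0xFF6B = 0x13B91 → wrap carry → 0x3B92
  0x3B92 + 0x9099 = 0x0CC2B
  0xCC2B + 0x8E0E = 0x15A39 → wrap carry → 0x5A3A
  0x5A3A + 0x7333 = 0x0CD6D
One's-complement sum = 0xCD6D.
Checksum = ~0xCD6D & 0xFFFF = 0x3292.

3292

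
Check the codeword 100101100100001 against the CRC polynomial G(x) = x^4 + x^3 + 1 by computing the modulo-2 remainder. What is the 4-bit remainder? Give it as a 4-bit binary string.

Modulo-2 division of 100101100100001 by 11001:
  pos 0: 10010 XOR 11001 = 01011
  pos 1: 10111 XOR 11001 = 01110
  pos 2: 11101 XOR 11001 = 00100
  pos 4: 10000 XOR 11001 = 01001
  pos 5: 10011 XOR 11001 = 01010
  pos 6: 10100 XOR 11001 = 01101
  pos 7: 11010 XOR 11001 = 00011
  pos 10: 11001 XOR 11001 = 00000
Remainder = 0000 (zero — the frame passes the CRC check).

0000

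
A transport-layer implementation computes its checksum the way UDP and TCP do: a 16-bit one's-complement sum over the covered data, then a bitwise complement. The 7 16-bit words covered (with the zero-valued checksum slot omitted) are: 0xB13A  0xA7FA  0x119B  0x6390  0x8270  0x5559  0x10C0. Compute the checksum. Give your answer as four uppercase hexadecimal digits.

4915

One's-complement addition (fold any carry out of bit 15 back into bit 0):
  0xB13A + 0xA7FA = 0x15934 → wrap carry → 0x5935
  0x5935 + 0x119B = 0x06AD0
  0x6AD0 + 0x6390 = 0x0CE60
  0xCE60 + 0x8270 = 0x150D0 → wrap carry → 0x50D1
  0x50D1 + 0x5559 = 0x0A62A
  0xA62A + 0x10C0 = 0x0B6EA
One's-complement sum = 0xB6EA.
Checksum = ~0xB6EA & 0xFFFF = 0x4915.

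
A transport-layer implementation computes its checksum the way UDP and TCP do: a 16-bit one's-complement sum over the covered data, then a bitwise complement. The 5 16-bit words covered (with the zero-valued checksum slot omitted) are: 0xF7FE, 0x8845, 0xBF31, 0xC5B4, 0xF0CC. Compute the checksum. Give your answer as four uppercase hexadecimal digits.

0A08

One's-complement addition (fold any carry out of bit 15 back into bit 0):
  0xF7FE + 0x8845 = 0x18043 → wrap carry → 0x8044
  0x8044 + 0xBF31 = 0x13F75 → wrap carry → 0x3F76
  0x3F76 + 0xC5B4 = 0x1052A → wrap carry → 0x052B
  0x052B + 0xF0CC = 0x0F5F7
One's-complement sum = 0xF5F7.
Checksum = ~0xF5F7 & 0xFFFF = 0x0A08.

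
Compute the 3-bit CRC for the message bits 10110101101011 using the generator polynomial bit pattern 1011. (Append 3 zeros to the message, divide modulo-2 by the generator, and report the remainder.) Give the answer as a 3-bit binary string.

000

Append 3 zeros: 10110101101011000. Divide by 1011 (XOR where the leading bit is 1):
  pos 0: 1011 XOR 1011 = 0000
  pos 5: 1011 XOR 1011 = 0000
  pos 10: 1011 XOR 1011 = 0000
Remainder (last 3 bits) = 000. This is the CRC / FCS.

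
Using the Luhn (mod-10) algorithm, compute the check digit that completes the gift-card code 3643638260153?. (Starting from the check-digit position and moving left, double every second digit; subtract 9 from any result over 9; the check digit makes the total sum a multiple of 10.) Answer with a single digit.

Partial digits right→left: 3 5 1 0 6 2 8 3 6 3 4 6 3
Double every second digit counting from the check-digit position (so the 1st, 3rd, 5th, ... of the partial from the right).
  doubled (with −9 where >9): 6 2 3 7 3 8 6 → sum 35
  kept as-is: 5 0 2 3 3 6 → sum 19
Total = 35 + 19 = 54.
Check digit = (10 − (54 mod 10)) mod 10 = 6.

6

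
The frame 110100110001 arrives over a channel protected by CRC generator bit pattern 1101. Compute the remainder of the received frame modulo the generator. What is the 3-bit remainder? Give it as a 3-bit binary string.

Modulo-2 division of 110100110001 by 1101:
  pos 0: 1101 XOR 1101 = 0000
  pos 6: 1100 XOR 1101 = 0001
Remainder = 101 (nonzero — an error is detected).

101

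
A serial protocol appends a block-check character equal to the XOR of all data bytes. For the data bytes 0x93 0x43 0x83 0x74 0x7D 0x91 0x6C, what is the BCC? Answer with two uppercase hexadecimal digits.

XOR the bytes together:
  start with 0x93
  0x93 ⊕ 0x43 = 0xD0
  0xD0 ⊕ 0x83 = 0x53
  0x53 ⊕ 0x74 = 0x27
  0x27 ⊕ 0x7D = 0x5A
  0x5A ⊕ 0x91 = 0xCB
  0xCB ⊕ 0x6C = 0xA7

A7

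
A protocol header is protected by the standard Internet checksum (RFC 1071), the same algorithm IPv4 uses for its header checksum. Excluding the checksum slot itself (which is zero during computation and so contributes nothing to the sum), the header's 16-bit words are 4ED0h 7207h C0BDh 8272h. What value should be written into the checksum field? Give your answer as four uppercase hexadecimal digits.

One's-complement addition (fold any carry out of bit 15 back into bit 0):
  0x4ED0 + 0x7207 = 0x0C0D7
  0xC0D7 + 0xC0BD = 0x18194 → wrap carry → 0x8195
  0x8195 + 0x8272 = 0x10407 → wrap carry → 0x0408
One's-complement sum = 0x0408.
Checksum = ~0x0408 & 0xFFFF = 0xFBF7.

FBF7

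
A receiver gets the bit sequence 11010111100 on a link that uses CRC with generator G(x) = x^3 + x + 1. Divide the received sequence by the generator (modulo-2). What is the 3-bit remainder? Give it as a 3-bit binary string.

000

Modulo-2 division of 11010111100 by 1011:
  pos 0: 1101 XOR 1011 = 0110
  pos 1: 1100 XOR 1011 = 0111
  pos 2: 1111 XOR 1011 = 0100
  pos 3: 1001 XOR 1011 = 0010
  pos 5: 1011 XOR 1011 = 0000
Remainder = 000 (zero — the frame passes the CRC check).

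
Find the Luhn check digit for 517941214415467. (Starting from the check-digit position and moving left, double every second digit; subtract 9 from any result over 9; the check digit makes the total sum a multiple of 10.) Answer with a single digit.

2

Partial digits right→left: 7 6 4 5 1 4 4 1 2 1 4 9 7 1 5
Double every second digit counting from the check-digit position (so the 1st, 3rd, 5th, ... of the partial from the right).
  doubled (with −9 where >9): 5 8 2 8 4 8 5 1 → sum 41
  kept as-is: 6 5 4 1 1 9 1 → sum 27
Total = 41 + 27 = 68.
Check digit = (10 − (68 mod 10)) mod 10 = 2.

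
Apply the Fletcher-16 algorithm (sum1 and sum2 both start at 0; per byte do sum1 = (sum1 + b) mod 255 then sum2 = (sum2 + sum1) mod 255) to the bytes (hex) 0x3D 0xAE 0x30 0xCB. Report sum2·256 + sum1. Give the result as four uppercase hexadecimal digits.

Running sums (mod 255):
  after byte 0 (0x3D): sum1=61, sum2=61
  after byte 1 (0xAE): sum1=235, sum2=41
  after byte 2 (0x30): sum1=28, sum2=69
  after byte 3 (0xCB): sum1=231, sum2=45
Checksum = sum2·256 + sum1 = 45·256 + 231 = 11751 = 0x2DE7.

2DE7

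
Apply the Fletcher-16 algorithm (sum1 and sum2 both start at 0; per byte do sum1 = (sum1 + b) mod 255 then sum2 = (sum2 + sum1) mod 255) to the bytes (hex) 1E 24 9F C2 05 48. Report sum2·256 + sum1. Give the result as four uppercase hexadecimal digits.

Running sums (mod 255):
  after byte 0 (1E): sum1=30, sum2=30
  after byte 1 (24): sum1=66, sum2=96
  after byte 2 (9F): sum1=225, sum2=66
  after byte 3 (C2): sum1=164, sum2=230
  after byte 4 (05): sum1=169, sum2=144
  after byte 5 (48): sum1=241, sum2=130
Checksum = sum2·256 + sum1 = 130·256 + 241 = 33521 = 0x82F1.

82F1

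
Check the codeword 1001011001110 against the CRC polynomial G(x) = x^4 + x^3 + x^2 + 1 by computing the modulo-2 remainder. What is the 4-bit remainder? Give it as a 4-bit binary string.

Modulo-2 division of 1001011001110 by 11101:
  pos 0: 10010 XOR 11101 = 01111
  pos 1: 11111 XOR 11101 = 00010
  pos 4: 10100 XOR 11101 = 01001
  pos 5: 10011 XOR 11101 = 01110
  pos 6: 11101 XOR 11101 = 00000
Remainder = 0010 (nonzero — an error is detected).

0010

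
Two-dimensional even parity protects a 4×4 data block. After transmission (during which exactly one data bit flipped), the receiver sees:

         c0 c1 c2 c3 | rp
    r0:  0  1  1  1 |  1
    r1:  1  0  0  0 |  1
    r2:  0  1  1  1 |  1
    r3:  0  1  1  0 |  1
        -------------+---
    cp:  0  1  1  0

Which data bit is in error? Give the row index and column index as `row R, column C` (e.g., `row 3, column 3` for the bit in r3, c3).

row 3, column 0

Recompute each row's even parity and compare to rp:
  r0: data parity 1, sent rp 1 → ok
  r1: data parity 1, sent rp 1 → ok
  r2: data parity 1, sent rp 1 → ok
  r3: data parity 0, sent rp 1 → mismatch
Recompute each column's even parity and compare to cp:
  c0: data parity 1, sent cp 0 → mismatch
  c1: data parity 1, sent cp 1 → ok
  c2: data parity 1, sent cp 1 → ok
  c3: data parity 0, sent cp 0 → ok
Exactly one row (r3) and one column (c0) fail → the flipped bit is at their intersection.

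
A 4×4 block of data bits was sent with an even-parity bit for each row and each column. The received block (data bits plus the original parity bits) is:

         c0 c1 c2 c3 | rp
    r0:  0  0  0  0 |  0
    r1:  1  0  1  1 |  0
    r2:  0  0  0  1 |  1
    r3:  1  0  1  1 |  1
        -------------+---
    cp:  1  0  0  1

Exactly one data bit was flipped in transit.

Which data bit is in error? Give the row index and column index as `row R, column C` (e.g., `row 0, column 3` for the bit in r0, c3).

row 1, column 0

Recompute each row's even parity and compare to rp:
  r0: data parity 0, sent rp 0 → ok
  r1: data parity 1, sent rp 0 → mismatch
  r2: data parity 1, sent rp 1 → ok
  r3: data parity 1, sent rp 1 → ok
Recompute each column's even parity and compare to cp:
  c0: data parity 0, sent cp 1 → mismatch
  c1: data parity 0, sent cp 0 → ok
  c2: data parity 0, sent cp 0 → ok
  c3: data parity 1, sent cp 1 → ok
Exactly one row (r1) and one column (c0) fail → the flipped bit is at their intersection.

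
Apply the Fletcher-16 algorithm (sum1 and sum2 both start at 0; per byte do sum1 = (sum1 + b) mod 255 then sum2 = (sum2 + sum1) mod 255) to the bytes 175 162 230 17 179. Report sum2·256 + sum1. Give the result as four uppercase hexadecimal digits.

Running sums (mod 255):
  after byte 0 (175): sum1=175, sum2=175
  after byte 1 (162): sum1=82, sum2=2
  after byte 2 (230): sum1=57, sum2=59
  after byte 3 (17): sum1=74, sum2=133
  after byte 4 (179): sum1=253, sum2=131
Checksum = sum2·256 + sum1 = 131·256 + 253 = 33789 = 0x83FD.

83FD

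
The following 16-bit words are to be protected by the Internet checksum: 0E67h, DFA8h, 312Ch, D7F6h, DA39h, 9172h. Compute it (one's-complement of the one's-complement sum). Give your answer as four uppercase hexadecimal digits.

One's-complement addition (fold any carry out of bit 15 back into bit 0):
  0x0E67 + 0xDFA8 = 0x0EE0F
  0xEE0F + 0x312C = 0x11F3B → wrap carry → 0x1F3C
  0x1F3C + 0xD7F6 = 0x0F732
  0xF732 + 0xDA39 = 0x1D16B → wrap carry → 0xD16C
  0xD16C + 0x9172 = 0x162DE → wrap carry → 0x62DF
One's-complement sum = 0x62DF.
Checksum = ~0x62DF & 0xFFFF = 0x9D20.

9D20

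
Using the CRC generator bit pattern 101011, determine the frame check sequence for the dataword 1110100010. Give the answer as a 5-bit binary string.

Append 5 zeros: 111010001000000. Divide by 101011 (XOR where the leading bit is 1):
  pos 0: 111010 XOR 101011 = 010001
  pos 1: 100010 XOR 101011 = 001001
  pos 3: 100101 XOR 101011 = 001110
  pos 5: 111000 XOR 101011 = 010011
  pos 6: 100110 XOR 101011 = 001101
  pos 8: 110100 XOR 101011 = 011111
  pos 9: 111110 XOR 101011 = 010101
Remainder (last 5 bits) = 10101. This is the CRC / FCS.

10101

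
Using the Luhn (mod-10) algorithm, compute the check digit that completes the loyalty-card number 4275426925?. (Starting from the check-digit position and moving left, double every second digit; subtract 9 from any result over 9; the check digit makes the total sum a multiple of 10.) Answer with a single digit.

8

Partial digits right→left: 5 2 9 6 2 4 5 7 2 4
Double every second digit counting from the check-digit position (so the 1st, 3rd, 5th, ... of the partial from the right).
  doubled (with −9 where >9): 1 9 4 1 4 → sum 19
  kept as-is: 2 6 4 7 4 → sum 23
Total = 19 + 23 = 42.
Check digit = (10 − (42 mod 10)) mod 10 = 8.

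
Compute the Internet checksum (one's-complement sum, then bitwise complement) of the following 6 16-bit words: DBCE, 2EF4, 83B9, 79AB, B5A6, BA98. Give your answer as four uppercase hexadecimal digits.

One's-complement addition (fold any carry out of bit 15 back into bit 0):
  0xDBCE + 0x2EF4 = 0x10AC2 → wrap carry → 0x0AC3
  0x0AC3 + 0x83B9 = 0x08E7C
  0x8E7C + 0x79AB = 0x10827 → wrap carry → 0x0828
  0x0828 + 0xB5A6 = 0x0BDCE
  0xBDCE + 0xBA98 = 0x17866 → wrap carry → 0x7867
One's-complement sum = 0x7867.
Checksum = ~0x7867 & 0xFFFF = 0x8798.

8798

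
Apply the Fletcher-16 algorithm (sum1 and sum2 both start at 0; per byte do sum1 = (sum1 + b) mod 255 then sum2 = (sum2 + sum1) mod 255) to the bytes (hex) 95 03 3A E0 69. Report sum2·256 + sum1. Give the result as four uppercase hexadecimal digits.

D11D

Running sums (mod 255):
  after byte 0 (95): sum1=149, sum2=149
  after byte 1 (03): sum1=152, sum2=46
  after byte 2 (3A): sum1=210, sum2=1
  after byte 3 (E0): sum1=179, sum2=180
  after byte 4 (69): sum1=29, sum2=209
Checksum = sum2·256 + sum1 = 209·256 + 29 = 53533 = 0xD11D.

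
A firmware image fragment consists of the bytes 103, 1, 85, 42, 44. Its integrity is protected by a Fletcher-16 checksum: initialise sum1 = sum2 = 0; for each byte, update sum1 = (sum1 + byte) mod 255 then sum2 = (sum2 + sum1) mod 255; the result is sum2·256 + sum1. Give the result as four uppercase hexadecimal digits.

8914

Running sums (mod 255):
  after byte 0 (103): sum1=103, sum2=103
  after byte 1 (1): sum1=104, sum2=207
  after byte 2 (85): sum1=189, sum2=141
  after byte 3 (42): sum1=231, sum2=117
  after byte 4 (44): sum1=20, sum2=137
Checksum = sum2·256 + sum1 = 137·256 + 20 = 35092 = 0x8914.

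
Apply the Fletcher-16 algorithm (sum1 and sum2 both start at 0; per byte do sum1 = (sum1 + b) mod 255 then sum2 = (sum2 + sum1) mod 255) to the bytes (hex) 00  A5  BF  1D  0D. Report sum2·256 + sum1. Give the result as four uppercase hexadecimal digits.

Running sums (mod 255):
  after byte 0 (00): sum1=0, sum2=0
  after byte 1 (A5): sum1=165, sum2=165
  after byte 2 (BF): sum1=101, sum2=11
  after byte 3 (1D): sum1=130, sum2=141
  after byte 4 (0D): sum1=143, sum2=29
Checksum = sum2·256 + sum1 = 29·256 + 143 = 7567 = 0x1D8F.

1D8F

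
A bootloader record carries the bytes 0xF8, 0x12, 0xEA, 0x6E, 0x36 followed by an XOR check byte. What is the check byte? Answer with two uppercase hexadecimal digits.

XOR the bytes together:
  start with 0xF8
  0xF8 ⊕ 0x12 = 0xEA
  0xEA ⊕ 0xEA = 0x00
  0x00 ⊕ 0x6E = 0x6E
  0x6E ⊕ 0x36 = 0x58

58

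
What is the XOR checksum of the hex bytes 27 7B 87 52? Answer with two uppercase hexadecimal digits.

XOR the bytes together:
  start with 0x27
  0x27 ⊕ 0x7B = 0x5C
  0x5C ⊕ 0x87 = 0xDB
  0xDB ⊕ 0x52 = 0x89

89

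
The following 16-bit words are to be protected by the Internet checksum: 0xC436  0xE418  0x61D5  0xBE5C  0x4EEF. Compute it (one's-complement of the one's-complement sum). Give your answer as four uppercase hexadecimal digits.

One's-complement addition (fold any carry out of bit 15 back into bit 0):
  0xC436 + 0xE418 = 0x1A84E → wrap carry → 0xA84F
  0xA84F + 0x61D5 = 0x10A24 → wrap carry → 0x0A25
  0x0A25 + 0xBE5C = 0x0C881
  0xC881 + 0x4EEF = 0x11770 → wrap carry → 0x1771
One's-complement sum = 0x1771.
Checksum = ~0x1771 & 0xFFFF = 0xE88E.

E88E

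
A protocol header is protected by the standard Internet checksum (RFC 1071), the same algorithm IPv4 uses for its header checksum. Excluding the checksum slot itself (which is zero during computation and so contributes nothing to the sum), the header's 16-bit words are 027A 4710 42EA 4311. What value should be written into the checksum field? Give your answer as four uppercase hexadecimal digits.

One's-complement addition (fold any carry out of bit 15 back into bit 0):
  0x027A + 0x4710 = 0x0498A
  0x498A + 0x42EA = 0x08C74
  0x8C74 + 0x4311 = 0x0CF85
One's-complement sum = 0xCF85.
Checksum = ~0xCF85 & 0xFFFF = 0x307A.

307A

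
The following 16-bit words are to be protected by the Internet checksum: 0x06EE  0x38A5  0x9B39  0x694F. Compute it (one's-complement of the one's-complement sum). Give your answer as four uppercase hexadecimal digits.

One's-complement addition (fold any carry out of bit 15 back into bit 0):
  0x06EE + 0x38A5 = 0x03F93
  0x3F93 + 0x9B39 = 0x0DACC
  0xDACC + 0x694F = 0x1441B → wrap carry → 0x441C
One's-complement sum = 0x441C.
Checksum = ~0x441C & 0xFFFF = 0xBBE3.

BBE3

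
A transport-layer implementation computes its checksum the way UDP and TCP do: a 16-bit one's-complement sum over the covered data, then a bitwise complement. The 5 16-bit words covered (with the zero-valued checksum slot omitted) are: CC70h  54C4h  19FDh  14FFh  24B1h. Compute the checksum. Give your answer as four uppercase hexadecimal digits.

8B1D

One's-complement addition (fold any carry out of bit 15 back into bit 0):
  0xCC70 + 0x54C4 = 0x12134 → wrap carry → 0x2135
  0x2135 + 0x19FD = 0x03B32
  0x3B32 + 0x14FF = 0x05031
  0x5031 + 0x24B1 = 0x074E2
One's-complement sum = 0x74E2.
Checksum = ~0x74E2 & 0xFFFF = 0x8B1D.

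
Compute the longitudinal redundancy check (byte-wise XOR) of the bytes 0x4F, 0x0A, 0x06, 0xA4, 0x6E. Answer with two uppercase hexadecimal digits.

89

XOR the bytes together:
  start with 0x4F
  0x4F ⊕ 0x0A = 0x45
  0x45 ⊕ 0x06 = 0x43
  0x43 ⊕ 0xA4 = 0xE7
  0xE7 ⊕ 0x6E = 0x89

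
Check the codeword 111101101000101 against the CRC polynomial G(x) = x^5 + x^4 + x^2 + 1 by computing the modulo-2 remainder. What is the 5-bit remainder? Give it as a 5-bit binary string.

Modulo-2 division of 111101101000101 by 110101:
  pos 0: 111101 XOR 110101 = 001000
  pos 2: 100010 XOR 110101 = 010111
  pos 3: 101111 XOR 110101 = 011010
  pos 4: 110100 XOR 110101 = 000001
  pos 9: 100101 XOR 110101 = 010000
Remainder = 10000 (nonzero — an error is detected).

10000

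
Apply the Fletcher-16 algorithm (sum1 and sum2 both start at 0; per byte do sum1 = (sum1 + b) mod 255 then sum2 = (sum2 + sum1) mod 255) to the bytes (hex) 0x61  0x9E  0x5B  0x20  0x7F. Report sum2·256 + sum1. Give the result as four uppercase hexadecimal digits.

33FA

Running sums (mod 255):
  after byte 0 (0x61): sum1=97, sum2=97
  after byte 1 (0x9E): sum1=0, sum2=97
  after byte 2 (0x5B): sum1=91, sum2=188
  after byte 3 (0x20): sum1=123, sum2=56
  after byte 4 (0x7F): sum1=250, sum2=51
Checksum = sum2·256 + sum1 = 51·256 + 250 = 13306 = 0x33FA.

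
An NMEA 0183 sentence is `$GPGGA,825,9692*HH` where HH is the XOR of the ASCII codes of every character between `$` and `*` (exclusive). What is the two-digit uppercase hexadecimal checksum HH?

XOR the ASCII codes of the payload characters:
  'G' = 0x47 → acc = 0x47
  'P' = 0x50 → acc = 0x17
  'G' = 0x47 → acc = 0x50
  'G' = 0x47 → acc = 0x17
  'A' = 0x41 → acc = 0x56
  ',' = 0x2C → acc = 0x7A
  '8' = 0x38 → acc = 0x42
  '2' = 0x32 → acc = 0x70
  '5' = 0x35 → acc = 0x45
  ',' = 0x2C → acc = 0x69
  '9' = 0x39 → acc = 0x50
  '6' = 0x36 → acc = 0x66
  '9' = 0x39 → acc = 0x5F
  '2' = 0x32 → acc = 0x6D
Checksum = 0x6D.

6D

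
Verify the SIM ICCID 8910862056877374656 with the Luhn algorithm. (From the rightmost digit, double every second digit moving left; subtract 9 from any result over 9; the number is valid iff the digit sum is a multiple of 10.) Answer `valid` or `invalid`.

invalid

From the right, keep odd positions and double even positions (subtract 9 from any doubled value over 9):
  doubled (positions 2,4,...): 1 8 6 5 3 0 3 0 9 → sum 35
  kept (positions 1,3,...): 6 6 7 7 8 5 2 8 1 8 → sum 58
Total = 93.
93 mod 10 = 3, so the number is invalid.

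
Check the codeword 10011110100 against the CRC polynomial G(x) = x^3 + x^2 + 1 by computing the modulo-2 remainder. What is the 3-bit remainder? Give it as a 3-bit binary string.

010

Modulo-2 division of 10011110100 by 1101:
  pos 0: 1001 XOR 1101 = 0100
  pos 1: 1001 XOR 1101 = 0100
  pos 2: 1001 XOR 1101 = 0100
  pos 3: 1001 XOR 1101 = 0100
  pos 4: 1000 XOR 1101 = 0101
  pos 5: 1011 XOR 1101 = 0110
  pos 6: 1100 XOR 1101 = 0001
Remainder = 010 (nonzero — an error is detected).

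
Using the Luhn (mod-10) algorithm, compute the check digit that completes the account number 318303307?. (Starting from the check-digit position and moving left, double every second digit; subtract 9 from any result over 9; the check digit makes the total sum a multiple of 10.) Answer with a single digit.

9

Partial digits right→left: 7 0 3 3 0 3 8 1 3
Double every second digit counting from the check-digit position (so the 1st, 3rd, 5th, ... of the partial from the right).
  doubled (with −9 where >9): 5 6 0 7 6 → sum 24
  kept as-is: 0 3 3 1 → sum 7
Total = 24 + 7 = 31.
Check digit = (10 − (31 mod 10)) mod 10 = 9.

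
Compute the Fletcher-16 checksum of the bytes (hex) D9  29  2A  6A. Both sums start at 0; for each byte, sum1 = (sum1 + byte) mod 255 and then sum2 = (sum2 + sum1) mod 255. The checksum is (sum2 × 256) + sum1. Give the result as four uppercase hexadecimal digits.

Running sums (mod 255):
  after byte 0 (D9): sum1=217, sum2=217
  after byte 1 (29): sum1=3, sum2=220
  after byte 2 (2A): sum1=45, sum2=10
  after byte 3 (6A): sum1=151, sum2=161
Checksum = sum2·256 + sum1 = 161·256 + 151 = 41367 = 0xA197.

A197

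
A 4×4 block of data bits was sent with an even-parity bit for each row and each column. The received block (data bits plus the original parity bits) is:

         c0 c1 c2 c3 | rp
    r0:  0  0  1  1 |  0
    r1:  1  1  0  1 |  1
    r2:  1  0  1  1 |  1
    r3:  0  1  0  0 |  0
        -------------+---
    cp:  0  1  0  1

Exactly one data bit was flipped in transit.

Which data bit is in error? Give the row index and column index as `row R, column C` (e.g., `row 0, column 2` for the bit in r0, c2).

row 3, column 1

Recompute each row's even parity and compare to rp:
  r0: data parity 0, sent rp 0 → ok
  r1: data parity 1, sent rp 1 → ok
  r2: data parity 1, sent rp 1 → ok
  r3: data parity 1, sent rp 0 → mismatch
Recompute each column's even parity and compare to cp:
  c0: data parity 0, sent cp 0 → ok
  c1: data parity 0, sent cp 1 → mismatch
  c2: data parity 0, sent cp 0 → ok
  c3: data parity 1, sent cp 1 → ok
Exactly one row (r3) and one column (c1) fail → the flipped bit is at their intersection.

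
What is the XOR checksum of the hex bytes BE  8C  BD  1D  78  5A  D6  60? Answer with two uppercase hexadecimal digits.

XOR the bytes together:
  start with 0xBE
  0xBE ⊕ 0x8C = 0x32
  0x32 ⊕ 0xBD = 0x8F
  0x8F ⊕ 0x1D = 0x92
  0x92 ⊕ 0x78 = 0xEA
  0xEA ⊕ 0x5A = 0xB0
  0xB0 ⊕ 0xD6 = 0x66
  0x66 ⊕ 0x60 = 0x06

06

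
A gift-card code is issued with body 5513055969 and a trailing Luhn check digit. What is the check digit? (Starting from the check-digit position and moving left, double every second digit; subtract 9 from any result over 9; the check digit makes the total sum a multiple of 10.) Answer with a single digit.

Partial digits right→left: 9 6 9 5 5 0 3 1 5 5
Double every second digit counting from the check-digit position (so the 1st, 3rd, 5th, ... of the partial from the right).
  doubled (with −9 where >9): 9 9 1 6 1 → sum 26
  kept as-is: 6 5 0 1 5 → sum 17
Total = 26 + 17 = 43.
Check digit = (10 − (43 mod 10)) mod 10 = 7.

7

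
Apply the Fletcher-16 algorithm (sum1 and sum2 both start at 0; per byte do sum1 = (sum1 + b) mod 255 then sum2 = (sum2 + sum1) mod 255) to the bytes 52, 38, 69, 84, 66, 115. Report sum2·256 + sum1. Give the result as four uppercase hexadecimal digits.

Running sums (mod 255):
  after byte 0 (52): sum1=52, sum2=52
  after byte 1 (38): sum1=90, sum2=142
  after byte 2 (69): sum1=159, sum2=46
  after byte 3 (84): sum1=243, sum2=34
  after byte 4 (66): sum1=54, sum2=88
  after byte 5 (115): sum1=169, sum2=2
Checksum = sum2·256 + sum1 = 2·256 + 169 = 681 = 0x02A9.

02A9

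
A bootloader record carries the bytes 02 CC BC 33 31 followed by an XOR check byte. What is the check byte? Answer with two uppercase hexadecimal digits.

XOR the bytes together:
  start with 0x02
  0x02 ⊕ 0xCC = 0xCE
  0xCE ⊕ 0xBC = 0x72
  0x72 ⊕ 0x33 = 0x41
  0x41 ⊕ 0x31 = 0x70

70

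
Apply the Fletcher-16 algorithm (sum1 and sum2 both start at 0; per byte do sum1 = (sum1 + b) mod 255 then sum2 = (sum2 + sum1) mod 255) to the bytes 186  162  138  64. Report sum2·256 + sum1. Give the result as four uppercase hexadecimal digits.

Running sums (mod 255):
  after byte 0 (186): sum1=186, sum2=186
  after byte 1 (162): sum1=93, sum2=24
  after byte 2 (138): sum1=231, sum2=0
  after byte 3 (64): sum1=40, sum2=40
Checksum = sum2·256 + sum1 = 40·256 + 40 = 10280 = 0x2828.

2828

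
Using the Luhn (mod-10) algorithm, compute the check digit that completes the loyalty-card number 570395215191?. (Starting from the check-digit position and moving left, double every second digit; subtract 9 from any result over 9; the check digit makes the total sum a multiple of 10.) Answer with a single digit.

2

Partial digits right→left: 1 9 1 5 1 2 5 9 3 0 7 5
Double every second digit counting from the check-digit position (so the 1st, 3rd, 5th, ... of the partial from the right).
  doubled (with −9 where >9): 2 2 2 1 6 5 → sum 18
  kept as-is: 9 5 2 9 0 5 → sum 30
Total = 18 + 30 = 48.
Check digit = (10 − (48 mod 10)) mod 10 = 2.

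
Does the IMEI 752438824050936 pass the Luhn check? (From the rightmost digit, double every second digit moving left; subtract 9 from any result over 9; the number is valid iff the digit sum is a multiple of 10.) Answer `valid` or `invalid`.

valid

From the right, keep odd positions and double even positions (subtract 9 from any doubled value over 9):
  doubled (positions 2,4,...): 6 0 0 4 7 8 1 → sum 26
  kept (positions 1,3,...): 6 9 5 4 8 3 2 7 → sum 44
Total = 70.
70 mod 10 = 0, so the number is valid.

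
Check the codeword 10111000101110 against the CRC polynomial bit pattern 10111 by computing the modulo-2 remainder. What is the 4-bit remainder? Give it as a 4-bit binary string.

Modulo-2 division of 10111000101110 by 10111:
  pos 0: 10111 XOR 10111 = 00000
  pos 8: 10111 XOR 10111 = 00000
Remainder = 0000 (zero — the frame passes the CRC check).

0000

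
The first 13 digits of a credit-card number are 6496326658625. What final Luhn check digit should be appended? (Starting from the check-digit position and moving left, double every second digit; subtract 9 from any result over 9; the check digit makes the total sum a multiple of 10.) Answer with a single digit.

Partial digits right→left: 5 2 6 8 5 6 6 2 3 6 9 4 6
Double every second digit counting from the check-digit position (so the 1st, 3rd, 5th, ... of the partial from the right).
  doubled (with −9 where >9): 1 3 1 3 6 9 3 → sum 26
  kept as-is: 2 8 6 2 6 4 → sum 28
Total = 26 + 28 = 54.
Check digit = (10 − (54 mod 10)) mod 10 = 6.

6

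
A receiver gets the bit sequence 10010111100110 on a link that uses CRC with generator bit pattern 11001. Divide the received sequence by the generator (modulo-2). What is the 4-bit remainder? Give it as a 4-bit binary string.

Modulo-2 division of 10010111100110 by 11001:
  pos 0: 10010 XOR 11001 = 01011
  pos 1: 10111 XOR 11001 = 01110
  pos 2: 11101 XOR 11001 = 00100
  pos 4: 10011 XOR 11001 = 01010
  pos 5: 10100 XOR 11001 = 01101
  pos 6: 11010 XOR 11001 = 00011
  pos 9: 11110 XOR 11001 = 00111
Remainder = 0111 (nonzero — an error is detected).

0111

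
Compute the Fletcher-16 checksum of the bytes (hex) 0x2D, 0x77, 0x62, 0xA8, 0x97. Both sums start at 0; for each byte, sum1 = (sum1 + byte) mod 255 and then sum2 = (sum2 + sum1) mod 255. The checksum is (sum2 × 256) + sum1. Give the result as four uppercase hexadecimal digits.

Running sums (mod 255):
  after byte 0 (0x2D): sum1=45, sum2=45
  after byte 1 (0x77): sum1=164, sum2=209
  after byte 2 (0x62): sum1=7, sum2=216
  after byte 3 (0xA8): sum1=175, sum2=136
  after byte 4 (0x97): sum1=71, sum2=207
Checksum = sum2·256 + sum1 = 207·256 + 71 = 53063 = 0xCF47.

CF47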